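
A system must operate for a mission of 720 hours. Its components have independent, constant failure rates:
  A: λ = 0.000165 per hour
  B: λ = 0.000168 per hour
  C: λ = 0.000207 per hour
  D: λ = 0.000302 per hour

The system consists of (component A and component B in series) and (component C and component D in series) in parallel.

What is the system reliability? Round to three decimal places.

0.935

R(A) = exp(−0.000165 × 720) = 0.88799
R(B) = exp(−0.000168 × 720) = 0.88607
R(C) = exp(−0.000207 × 720) = 0.86153
R(D) = exp(−0.000302 × 720) = 0.80458
Series (A and B): 0.88799 × 0.88607 = 0.78682
Series (C and D): 0.86153 × 0.80458 = 0.69317
Parallel ([0.78682] and [0.69317]): 1 − (1 − 0.78682)(1 − 0.69317) = 0.935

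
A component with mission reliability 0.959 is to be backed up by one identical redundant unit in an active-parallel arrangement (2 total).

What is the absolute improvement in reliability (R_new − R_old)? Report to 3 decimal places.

0.039

R_before = 0.959
R_after = 1 − (1 − 0.959)^2 = 0.998
ΔR = 0.998 − 0.959 = 0.039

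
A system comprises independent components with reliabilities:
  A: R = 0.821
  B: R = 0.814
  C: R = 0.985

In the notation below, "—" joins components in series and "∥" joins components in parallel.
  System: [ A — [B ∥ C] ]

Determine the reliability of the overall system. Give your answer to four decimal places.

0.8187

Parallel (B and C): 1 − (1 − 0.814000)(1 − 0.985000) = 0.997210
Series (A and [0.997210]): 0.821000 × 0.997210 = 0.8187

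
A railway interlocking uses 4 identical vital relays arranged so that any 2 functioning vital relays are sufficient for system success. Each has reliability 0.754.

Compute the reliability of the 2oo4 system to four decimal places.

0.9514

R = Σ_{i=2}^{4} C(4,i) p^i (1−p)^{4−i} with p = 0.754
C(4,2)·0.754^2·0.246^2 = 0.206426
C(4,3)·0.754^3·0.246^1 = 0.421802
C(4,4)·0.754^4·0.246^0 = 0.323210
Sum = 0.9514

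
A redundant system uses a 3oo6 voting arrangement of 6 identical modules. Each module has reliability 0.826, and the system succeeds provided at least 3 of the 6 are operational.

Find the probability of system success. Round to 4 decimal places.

0.9898

R = Σ_{i=3}^{6} C(6,i) p^i (1−p)^{6−i} with p = 0.826
C(6,3)·0.826^3·0.174^3 = 0.059377
C(6,4)·0.826^4·0.174^2 = 0.211402
C(6,5)·0.826^5·0.174^1 = 0.401422
C(6,6)·0.826^6·0.174^0 = 0.317600
Sum = 0.9898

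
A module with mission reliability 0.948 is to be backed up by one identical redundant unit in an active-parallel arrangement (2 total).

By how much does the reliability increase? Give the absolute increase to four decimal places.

R_before = 0.948
R_after = 1 − (1 − 0.948)^2 = 0.9973
ΔR = 0.9973 − 0.948 = 0.0493

0.0493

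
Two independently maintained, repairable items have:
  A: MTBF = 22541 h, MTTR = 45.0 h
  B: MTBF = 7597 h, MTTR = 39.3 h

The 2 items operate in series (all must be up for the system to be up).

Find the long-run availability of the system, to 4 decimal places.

0.9929

A(A) = MTBF/(MTBF+MTTR) = 22541/(22541+45.0) = 0.998008
A(B) = MTBF/(MTBF+MTTR) = 7597/(7597+39.3) = 0.994854
Series availability: 0.998008 × 0.994854 = 0.9929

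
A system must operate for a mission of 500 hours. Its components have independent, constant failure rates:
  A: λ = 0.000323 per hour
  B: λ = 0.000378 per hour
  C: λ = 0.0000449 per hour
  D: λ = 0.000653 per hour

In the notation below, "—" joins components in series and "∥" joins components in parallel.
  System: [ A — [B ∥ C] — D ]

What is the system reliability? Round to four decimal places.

0.6115

R(A) = exp(−0.000323 × 500) = 0.850867
R(B) = exp(−0.000378 × 500) = 0.827787
R(C) = exp(−0.0000449 × 500) = 0.977800
R(D) = exp(−0.000653 × 500) = 0.721444
Parallel (B and C): 1 − (1 − 0.827787)(1 − 0.977800) = 0.996177
Series (A, [0.996177], and D): 0.850867 × 0.996177 × 0.721444 = 0.6115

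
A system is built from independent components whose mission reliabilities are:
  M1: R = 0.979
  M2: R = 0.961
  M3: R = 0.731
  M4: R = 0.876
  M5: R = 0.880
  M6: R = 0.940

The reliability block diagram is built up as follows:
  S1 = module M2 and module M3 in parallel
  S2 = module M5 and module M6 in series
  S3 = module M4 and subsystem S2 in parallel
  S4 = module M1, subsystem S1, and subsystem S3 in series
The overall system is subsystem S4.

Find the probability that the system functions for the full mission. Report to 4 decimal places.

0.9480

Parallel (M2 and M3): 1 − (1 − 0.961000)(1 − 0.731000) = 0.989509
Series (M5 and M6): 0.880000 × 0.940000 = 0.827200
Parallel (M4 and [0.827200]): 1 − (1 − 0.876000)(1 − 0.827200) = 0.978573
Series (M1, [0.989509], and [0.978573]): 0.979000 × 0.989509 × 0.978573 = 0.9480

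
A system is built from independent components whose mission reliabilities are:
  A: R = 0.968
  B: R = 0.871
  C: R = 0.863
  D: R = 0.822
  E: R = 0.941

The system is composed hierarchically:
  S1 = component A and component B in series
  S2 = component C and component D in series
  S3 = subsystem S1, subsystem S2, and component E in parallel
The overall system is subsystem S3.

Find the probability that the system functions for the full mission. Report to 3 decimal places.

0.997

Series (A and B): 0.96800 × 0.87100 = 0.84313
Series (C and D): 0.86300 × 0.82200 = 0.70939
Parallel ([0.84313], [0.70939], and E): 1 − (1 − 0.84313)(1 − 0.70939)(1 − 0.94100) = 0.997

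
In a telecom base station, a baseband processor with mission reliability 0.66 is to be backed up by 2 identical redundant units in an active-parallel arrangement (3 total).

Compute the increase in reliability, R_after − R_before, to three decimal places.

R_before = 0.66
R_after = 1 − (1 − 0.66)^3 = 0.961
ΔR = 0.961 − 0.66 = 0.301

0.301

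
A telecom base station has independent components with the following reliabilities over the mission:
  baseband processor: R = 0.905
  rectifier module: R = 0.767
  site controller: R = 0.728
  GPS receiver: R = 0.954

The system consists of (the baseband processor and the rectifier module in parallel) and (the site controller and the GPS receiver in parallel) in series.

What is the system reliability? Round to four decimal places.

0.9656

Parallel (baseband processor and rectifier module): 1 − (1 − 0.905000)(1 − 0.767000) = 0.977865
Parallel (site controller and GPS receiver): 1 − (1 − 0.728000)(1 − 0.954000) = 0.987488
Series ([0.977865] and [0.987488]): 0.977865 × 0.987488 = 0.9656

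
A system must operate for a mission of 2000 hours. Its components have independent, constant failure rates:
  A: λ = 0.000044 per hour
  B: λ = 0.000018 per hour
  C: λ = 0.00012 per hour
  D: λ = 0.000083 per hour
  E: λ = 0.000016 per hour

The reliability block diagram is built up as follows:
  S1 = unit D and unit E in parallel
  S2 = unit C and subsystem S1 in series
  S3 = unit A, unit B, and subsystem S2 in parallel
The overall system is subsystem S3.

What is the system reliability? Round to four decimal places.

R(A) = exp(−0.000044 × 2000) = 0.915761
R(B) = exp(−0.000018 × 2000) = 0.964640
R(C) = exp(−0.00012 × 2000) = 0.786628
R(D) = exp(−0.000083 × 2000) = 0.847046
R(E) = exp(−0.000016 × 2000) = 0.968507
Parallel (D and E): 1 − (1 − 0.847046)(1 − 0.968507) = 0.995183
Series (C and [0.995183]): 0.786628 × 0.995183 = 0.782839
Parallel (A, B, and [0.782839]): 1 − (1 − 0.915761)(1 − 0.964640)(1 − 0.782839) = 0.9994

0.9994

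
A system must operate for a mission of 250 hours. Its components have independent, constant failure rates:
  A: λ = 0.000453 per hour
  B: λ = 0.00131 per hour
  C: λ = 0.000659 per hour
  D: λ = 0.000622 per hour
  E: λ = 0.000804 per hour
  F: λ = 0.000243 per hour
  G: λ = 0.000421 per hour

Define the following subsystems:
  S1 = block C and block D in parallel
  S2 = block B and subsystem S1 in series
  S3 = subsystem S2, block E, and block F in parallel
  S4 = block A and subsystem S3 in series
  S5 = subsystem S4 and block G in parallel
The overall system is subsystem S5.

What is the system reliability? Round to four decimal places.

0.9890

R(A) = exp(−0.000453 × 250) = 0.892927
R(B) = exp(−0.00131 × 250) = 0.720723
R(C) = exp(−0.000659 × 250) = 0.848106
R(D) = exp(−0.000622 × 250) = 0.855987
R(E) = exp(−0.000804 × 250) = 0.817912
R(F) = exp(−0.000243 × 250) = 0.941058
R(G) = exp(−0.000421 × 250) = 0.900099
Parallel (C and D): 1 − (1 − 0.848106)(1 − 0.855987) = 0.978125
Series (B and [0.978125]): 0.720723 × 0.978125 = 0.704957
Parallel ([0.704957], E, and F): 1 − (1 − 0.704957)(1 − 0.817912)(1 − 0.941058) = 0.996833
Series (A and [0.996833]): 0.892927 × 0.996833 = 0.890099
Parallel ([0.890099] and G): 1 − (1 − 0.890099)(1 − 0.900099) = 0.9890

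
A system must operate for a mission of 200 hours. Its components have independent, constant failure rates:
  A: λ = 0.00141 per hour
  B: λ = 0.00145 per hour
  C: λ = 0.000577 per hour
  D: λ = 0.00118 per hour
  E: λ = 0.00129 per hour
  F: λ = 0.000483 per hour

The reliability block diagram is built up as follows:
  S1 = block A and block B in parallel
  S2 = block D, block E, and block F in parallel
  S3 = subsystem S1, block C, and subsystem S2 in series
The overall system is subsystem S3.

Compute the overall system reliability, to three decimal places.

R(A) = exp(−0.00141 × 200) = 0.75427
R(B) = exp(−0.00145 × 200) = 0.74826
R(C) = exp(−0.000577 × 200) = 0.89101
R(D) = exp(−0.00118 × 200) = 0.78978
R(E) = exp(−0.00129 × 200) = 0.77260
R(F) = exp(−0.000483 × 200) = 0.90792
Parallel (A and B): 1 − (1 − 0.75427)(1 − 0.74826) = 0.93814
Parallel (D, E, and F): 1 − (1 − 0.78978)(1 − 0.77260)(1 − 0.90792) = 0.99560
Series ([0.93814], C, and [0.99560]): 0.93814 × 0.89101 × 0.99560 = 0.832

0.832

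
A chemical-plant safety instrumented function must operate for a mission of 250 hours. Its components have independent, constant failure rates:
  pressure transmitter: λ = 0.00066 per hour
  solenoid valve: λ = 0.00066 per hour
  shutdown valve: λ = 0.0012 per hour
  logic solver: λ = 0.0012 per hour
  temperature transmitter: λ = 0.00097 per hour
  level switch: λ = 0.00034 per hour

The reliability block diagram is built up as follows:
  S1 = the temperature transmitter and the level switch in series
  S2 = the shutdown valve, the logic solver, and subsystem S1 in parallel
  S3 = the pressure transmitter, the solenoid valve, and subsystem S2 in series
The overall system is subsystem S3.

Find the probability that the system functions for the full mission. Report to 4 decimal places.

0.7054

R(pressure transmitter) = exp(−0.00066 × 250) = 0.847894
R(solenoid valve) = exp(−0.00066 × 250) = 0.847894
R(shutdown valve) = exp(−0.0012 × 250) = 0.740818
R(logic solver) = exp(−0.0012 × 250) = 0.740818
R(temperature transmitter) = exp(−0.00097 × 250) = 0.784664
R(level switch) = exp(−0.00034 × 250) = 0.918512
Series (temperature transmitter and level switch): 0.784664 × 0.918512 = 0.720723
Parallel (shutdown valve, logic solver, and [0.720723]): 1 − (1 − 0.740818)(1 − 0.740818)(1 − 0.720723) = 0.981239
Series (pressure transmitter, solenoid valve, and [0.981239]): 0.847894 × 0.847894 × 0.981239 = 0.7054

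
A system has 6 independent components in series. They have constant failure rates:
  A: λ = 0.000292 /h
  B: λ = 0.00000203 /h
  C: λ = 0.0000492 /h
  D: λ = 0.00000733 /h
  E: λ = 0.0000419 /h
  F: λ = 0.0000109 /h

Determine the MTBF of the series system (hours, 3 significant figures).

Series of exponential components: λ_sys = Σ λ_i
λ_sys = 0.000292 + 0.00000203 + 0.0000492 + 0.00000733 + 0.0000419 + 0.0000109 = 4.0336e-04 /h
MTBF = 1 / λ_sys = 2480 h

2480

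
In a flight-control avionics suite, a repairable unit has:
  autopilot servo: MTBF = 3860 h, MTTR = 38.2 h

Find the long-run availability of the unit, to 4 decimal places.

A(autopilot servo) = MTBF/(MTBF+MTTR) = 3860/(3860+38.2) = 0.9902

0.9902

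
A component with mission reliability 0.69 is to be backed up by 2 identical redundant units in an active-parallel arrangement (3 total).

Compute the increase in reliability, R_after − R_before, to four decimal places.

0.2802

R_before = 0.69
R_after = 1 − (1 − 0.69)^3 = 0.9702
ΔR = 0.9702 − 0.69 = 0.2802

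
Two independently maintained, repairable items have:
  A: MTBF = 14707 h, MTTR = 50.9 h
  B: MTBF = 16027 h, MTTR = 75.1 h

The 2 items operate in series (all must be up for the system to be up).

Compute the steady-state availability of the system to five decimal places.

A(A) = MTBF/(MTBF+MTTR) = 14707/(14707+50.9) = 0.996551
A(B) = MTBF/(MTBF+MTTR) = 16027/(16027+75.1) = 0.995336
Series availability: 0.996551 × 0.995336 = 0.99190

0.99190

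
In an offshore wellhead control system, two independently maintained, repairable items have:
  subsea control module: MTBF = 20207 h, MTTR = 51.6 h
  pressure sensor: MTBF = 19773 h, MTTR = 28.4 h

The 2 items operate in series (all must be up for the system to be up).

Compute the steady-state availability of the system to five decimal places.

0.99602

A(subsea control module) = MTBF/(MTBF+MTTR) = 20207/(20207+51.6) = 0.997453
A(pressure sensor) = MTBF/(MTBF+MTTR) = 19773/(19773+28.4) = 0.998566
Series availability: 0.997453 × 0.998566 = 0.99602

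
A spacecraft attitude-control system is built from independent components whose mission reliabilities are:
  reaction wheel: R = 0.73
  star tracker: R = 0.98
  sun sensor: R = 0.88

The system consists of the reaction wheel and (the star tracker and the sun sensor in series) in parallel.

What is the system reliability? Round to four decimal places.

Series (star tracker and sun sensor): 0.980000 × 0.880000 = 0.862400
Parallel (reaction wheel and [0.862400]): 1 − (1 − 0.730000)(1 − 0.862400) = 0.9628

0.9628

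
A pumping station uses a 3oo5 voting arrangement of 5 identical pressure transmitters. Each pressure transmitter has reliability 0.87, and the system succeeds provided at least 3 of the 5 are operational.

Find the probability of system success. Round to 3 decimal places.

0.982

R = Σ_{i=3}^{5} C(5,i) p^i (1−p)^{5−i} with p = 0.87
C(5,3)·0.87^3·0.13^2 = 0.11129
C(5,4)·0.87^4·0.13^1 = 0.37238
C(5,5)·0.87^5·0.13^0 = 0.49842
Sum = 0.982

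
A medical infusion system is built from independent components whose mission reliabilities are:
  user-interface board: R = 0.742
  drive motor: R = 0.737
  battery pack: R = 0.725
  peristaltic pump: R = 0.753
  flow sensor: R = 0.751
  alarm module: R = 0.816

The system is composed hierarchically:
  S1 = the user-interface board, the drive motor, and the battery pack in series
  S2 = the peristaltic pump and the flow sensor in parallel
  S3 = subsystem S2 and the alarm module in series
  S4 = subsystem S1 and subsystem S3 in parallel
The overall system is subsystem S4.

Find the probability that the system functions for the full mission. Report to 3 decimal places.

0.859

Series (user-interface board, drive motor, and battery pack): 0.74200 × 0.73700 × 0.72500 = 0.39647
Parallel (peristaltic pump and flow sensor): 1 − (1 − 0.75300)(1 − 0.75100) = 0.93850
Series ([0.93850] and alarm module): 0.93850 × 0.81600 = 0.76582
Parallel ([0.39647] and [0.76582]): 1 − (1 − 0.39647)(1 − 0.76582) = 0.859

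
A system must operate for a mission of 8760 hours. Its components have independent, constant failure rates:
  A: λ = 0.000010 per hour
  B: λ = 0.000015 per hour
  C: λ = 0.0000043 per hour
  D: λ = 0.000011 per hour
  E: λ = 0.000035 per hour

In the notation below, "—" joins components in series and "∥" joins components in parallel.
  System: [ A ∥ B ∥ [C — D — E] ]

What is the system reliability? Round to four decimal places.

0.9963

R(A) = exp(−0.000010 × 8760) = 0.916127
R(B) = exp(−0.000015 × 8760) = 0.876867
R(C) = exp(−0.0000043 × 8760) = 0.963033
R(D) = exp(−0.000011 × 8760) = 0.908137
R(E) = exp(−0.000035 × 8760) = 0.735945
Series (C, D, and E): 0.963033 × 0.908137 × 0.735945 = 0.643632
Parallel (A, B, and [0.643632]): 1 − (1 − 0.916127)(1 − 0.876867)(1 − 0.643632) = 0.9963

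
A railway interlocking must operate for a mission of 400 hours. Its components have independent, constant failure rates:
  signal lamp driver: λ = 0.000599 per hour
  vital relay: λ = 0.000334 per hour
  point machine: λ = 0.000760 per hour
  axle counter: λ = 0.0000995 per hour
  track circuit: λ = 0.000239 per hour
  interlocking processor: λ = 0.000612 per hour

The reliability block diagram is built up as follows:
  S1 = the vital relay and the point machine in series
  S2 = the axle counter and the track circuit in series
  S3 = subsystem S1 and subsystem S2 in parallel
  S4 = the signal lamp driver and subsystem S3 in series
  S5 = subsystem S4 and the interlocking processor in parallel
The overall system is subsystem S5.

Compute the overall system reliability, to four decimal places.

R(signal lamp driver) = exp(−0.000599 × 400) = 0.786943
R(vital relay) = exp(−0.000334 × 400) = 0.874940
R(point machine) = exp(−0.000760 × 400) = 0.737861
R(axle counter) = exp(−0.0000995 × 400) = 0.960982
R(track circuit) = exp(−0.000239 × 400) = 0.908827
R(interlocking processor) = exp(−0.000612 × 400) = 0.782861
Series (vital relay and point machine): 0.874940 × 0.737861 = 0.645584
Series (axle counter and track circuit): 0.960982 × 0.908827 = 0.873366
Parallel ([0.645584] and [0.873366]): 1 − (1 − 0.645584)(1 − 0.873366) = 0.955119
Series (signal lamp driver and [0.955119]): 0.786943 × 0.955119 = 0.751624
Parallel ([0.751624] and interlocking processor): 1 − (1 − 0.751624)(1 − 0.782861) = 0.9461

0.9461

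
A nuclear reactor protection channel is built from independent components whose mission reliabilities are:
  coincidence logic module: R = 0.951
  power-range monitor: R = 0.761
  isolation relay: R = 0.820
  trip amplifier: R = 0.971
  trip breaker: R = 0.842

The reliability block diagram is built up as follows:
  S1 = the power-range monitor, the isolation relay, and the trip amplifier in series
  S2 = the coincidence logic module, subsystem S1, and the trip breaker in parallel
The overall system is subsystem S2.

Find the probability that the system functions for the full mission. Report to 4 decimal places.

0.9969

Series (power-range monitor, isolation relay, and trip amplifier): 0.761000 × 0.820000 × 0.971000 = 0.605923
Parallel (coincidence logic module, [0.605923], and trip breaker): 1 − (1 − 0.951000)(1 − 0.605923)(1 − 0.842000) = 0.9969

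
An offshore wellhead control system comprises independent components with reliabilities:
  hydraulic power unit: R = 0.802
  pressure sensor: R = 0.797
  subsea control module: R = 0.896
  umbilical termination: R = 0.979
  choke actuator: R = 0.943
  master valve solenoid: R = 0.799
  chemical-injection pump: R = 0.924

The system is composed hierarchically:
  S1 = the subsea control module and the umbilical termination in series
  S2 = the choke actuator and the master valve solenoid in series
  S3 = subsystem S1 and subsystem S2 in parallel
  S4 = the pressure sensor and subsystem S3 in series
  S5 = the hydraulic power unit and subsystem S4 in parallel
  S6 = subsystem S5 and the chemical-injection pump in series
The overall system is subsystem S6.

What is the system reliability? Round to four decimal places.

0.8824

Series (subsea control module and umbilical termination): 0.896000 × 0.979000 = 0.877184
Series (choke actuator and master valve solenoid): 0.943000 × 0.799000 = 0.753457
Parallel ([0.877184] and [0.753457]): 1 − (1 − 0.877184)(1 − 0.753457) = 0.969721
Series (pressure sensor and [0.969721]): 0.797000 × 0.969721 = 0.772868
Parallel (hydraulic power unit and [0.772868]): 1 − (1 − 0.802000)(1 − 0.772868) = 0.955028
Series ([0.955028] and chemical-injection pump): 0.955028 × 0.924000 = 0.8824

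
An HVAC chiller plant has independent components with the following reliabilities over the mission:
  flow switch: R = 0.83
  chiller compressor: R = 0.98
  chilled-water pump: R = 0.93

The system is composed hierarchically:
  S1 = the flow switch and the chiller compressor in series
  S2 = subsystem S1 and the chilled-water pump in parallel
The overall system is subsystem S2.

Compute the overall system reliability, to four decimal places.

0.9869

Series (flow switch and chiller compressor): 0.830000 × 0.980000 = 0.813400
Parallel ([0.813400] and chilled-water pump): 1 − (1 − 0.813400)(1 − 0.930000) = 0.9869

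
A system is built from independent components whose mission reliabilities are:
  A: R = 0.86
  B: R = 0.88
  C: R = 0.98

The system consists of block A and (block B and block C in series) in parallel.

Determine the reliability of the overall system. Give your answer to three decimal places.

0.981

Series (B and C): 0.88000 × 0.98000 = 0.86240
Parallel (A and [0.86240]): 1 − (1 − 0.86000)(1 − 0.86240) = 0.981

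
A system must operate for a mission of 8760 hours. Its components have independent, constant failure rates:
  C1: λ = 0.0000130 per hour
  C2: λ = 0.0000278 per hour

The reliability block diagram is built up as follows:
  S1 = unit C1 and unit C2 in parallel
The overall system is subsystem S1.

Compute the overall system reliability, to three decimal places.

0.977

R(C1) = exp(−0.0000130 × 8760) = 0.89237
R(C2) = exp(−0.0000278 × 8760) = 0.78386
Parallel (C1 and C2): 1 − (1 − 0.89237)(1 − 0.78386) = 0.977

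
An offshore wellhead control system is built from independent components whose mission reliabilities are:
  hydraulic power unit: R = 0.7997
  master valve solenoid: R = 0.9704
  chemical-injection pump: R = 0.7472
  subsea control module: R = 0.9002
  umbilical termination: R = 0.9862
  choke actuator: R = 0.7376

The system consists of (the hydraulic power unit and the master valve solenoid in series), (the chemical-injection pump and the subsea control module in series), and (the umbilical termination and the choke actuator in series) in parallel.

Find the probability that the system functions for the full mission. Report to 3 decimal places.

Series (hydraulic power unit and master valve solenoid): 0.79970 × 0.97040 = 0.77603
Series (chemical-injection pump and subsea control module): 0.74720 × 0.90020 = 0.67263
Series (umbilical termination and choke actuator): 0.98620 × 0.73760 = 0.72742
Parallel ([0.77603], [0.67263], and [0.72742]): 1 − (1 − 0.77603)(1 − 0.67263)(1 − 0.72742) = 0.980

0.980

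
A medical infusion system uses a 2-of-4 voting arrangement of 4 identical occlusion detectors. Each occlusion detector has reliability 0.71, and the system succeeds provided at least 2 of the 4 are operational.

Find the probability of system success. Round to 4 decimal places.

0.9237

R = Σ_{i=2}^{4} C(4,i) p^i (1−p)^{4−i} with p = 0.71
C(4,2)·0.71^2·0.29^2 = 0.254369
C(4,3)·0.71^3·0.29^1 = 0.415177
C(4,4)·0.71^4·0.29^0 = 0.254117
Sum = 0.9237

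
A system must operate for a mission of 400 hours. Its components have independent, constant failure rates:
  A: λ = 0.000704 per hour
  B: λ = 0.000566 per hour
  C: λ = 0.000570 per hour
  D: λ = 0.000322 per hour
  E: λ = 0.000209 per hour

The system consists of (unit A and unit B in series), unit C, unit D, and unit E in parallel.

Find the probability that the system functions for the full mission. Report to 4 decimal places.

0.9992

R(A) = exp(−0.000704 × 400) = 0.754575
R(B) = exp(−0.000566 × 400) = 0.797399
R(C) = exp(−0.000570 × 400) = 0.796124
R(D) = exp(−0.000322 × 400) = 0.879150
R(E) = exp(−0.000209 × 400) = 0.919799
Series (A and B): 0.754575 × 0.797399 = 0.601697
Parallel ([0.601697], C, D, and E): 1 − (1 − 0.601697)(1 − 0.796124)(1 − 0.879150)(1 − 0.919799) = 0.9992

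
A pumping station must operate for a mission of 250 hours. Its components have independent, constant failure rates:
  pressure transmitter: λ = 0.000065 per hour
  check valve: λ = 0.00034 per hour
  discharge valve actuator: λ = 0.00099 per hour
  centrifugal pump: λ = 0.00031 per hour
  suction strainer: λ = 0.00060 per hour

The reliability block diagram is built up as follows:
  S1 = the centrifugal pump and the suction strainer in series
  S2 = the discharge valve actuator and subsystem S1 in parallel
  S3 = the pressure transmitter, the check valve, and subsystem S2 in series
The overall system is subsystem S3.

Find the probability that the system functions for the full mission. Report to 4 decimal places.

R(pressure transmitter) = exp(−0.000065 × 250) = 0.983881
R(check valve) = exp(−0.00034 × 250) = 0.918512
R(discharge valve actuator) = exp(−0.00099 × 250) = 0.780750
R(centrifugal pump) = exp(−0.00031 × 250) = 0.925427
R(suction strainer) = exp(−0.00060 × 250) = 0.860708
Series (centrifugal pump and suction strainer): 0.925427 × 0.860708 = 0.796522
Parallel (discharge valve actuator and [0.796522]): 1 − (1 − 0.780750)(1 − 0.796522) = 0.955387
Series (pressure transmitter, check valve, and [0.955387]): 0.983881 × 0.918512 × 0.955387 = 0.8634

0.8634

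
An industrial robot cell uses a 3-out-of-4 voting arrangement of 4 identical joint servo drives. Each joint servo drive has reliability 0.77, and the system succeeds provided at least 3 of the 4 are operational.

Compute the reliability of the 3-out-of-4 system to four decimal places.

0.7715

R = Σ_{i=3}^{4} C(4,i) p^i (1−p)^{4−i} with p = 0.77
C(4,3)·0.77^3·0.23^1 = 0.420010
C(4,4)·0.77^4·0.23^0 = 0.351530
Sum = 0.7715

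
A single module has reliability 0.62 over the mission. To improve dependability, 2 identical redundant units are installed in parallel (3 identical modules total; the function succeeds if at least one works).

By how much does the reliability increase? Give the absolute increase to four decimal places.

R_before = 0.62
R_after = 1 − (1 − 0.62)^3 = 0.9451
ΔR = 0.9451 − 0.62 = 0.3251

0.3251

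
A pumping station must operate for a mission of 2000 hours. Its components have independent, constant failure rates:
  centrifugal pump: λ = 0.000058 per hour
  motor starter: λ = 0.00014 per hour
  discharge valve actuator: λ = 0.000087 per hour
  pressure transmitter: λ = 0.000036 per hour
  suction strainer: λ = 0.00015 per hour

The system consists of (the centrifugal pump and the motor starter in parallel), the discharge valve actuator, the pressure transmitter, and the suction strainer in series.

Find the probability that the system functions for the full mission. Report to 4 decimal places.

R(centrifugal pump) = exp(−0.000058 × 2000) = 0.890475
R(motor starter) = exp(−0.00014 × 2000) = 0.755784
R(discharge valve actuator) = exp(−0.000087 × 2000) = 0.840297
R(pressure transmitter) = exp(−0.000036 × 2000) = 0.930531
R(suction strainer) = exp(−0.00015 × 2000) = 0.740818
Parallel (centrifugal pump and motor starter): 1 − (1 − 0.890475)(1 − 0.755784) = 0.973252
Series ([0.973252], discharge valve actuator, pressure transmitter, and suction strainer): 0.973252 × 0.840297 × 0.930531 × 0.740818 = 0.5638

0.5638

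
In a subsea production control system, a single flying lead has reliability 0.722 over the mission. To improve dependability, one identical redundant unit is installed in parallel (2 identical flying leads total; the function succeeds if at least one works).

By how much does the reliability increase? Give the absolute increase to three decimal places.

R_before = 0.722
R_after = 1 − (1 − 0.722)^2 = 0.923
ΔR = 0.923 − 0.722 = 0.201

0.201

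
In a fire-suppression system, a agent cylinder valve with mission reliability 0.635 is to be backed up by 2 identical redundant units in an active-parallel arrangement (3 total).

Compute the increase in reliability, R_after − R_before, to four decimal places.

R_before = 0.635
R_after = 1 − (1 − 0.635)^3 = 0.9514
ΔR = 0.9514 − 0.635 = 0.3164

0.3164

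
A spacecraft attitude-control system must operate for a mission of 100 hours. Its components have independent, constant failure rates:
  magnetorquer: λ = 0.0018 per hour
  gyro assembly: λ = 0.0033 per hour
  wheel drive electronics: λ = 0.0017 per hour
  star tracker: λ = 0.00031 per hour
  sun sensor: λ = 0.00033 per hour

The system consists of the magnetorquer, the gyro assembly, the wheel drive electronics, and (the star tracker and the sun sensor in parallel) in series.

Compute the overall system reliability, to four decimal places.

R(magnetorquer) = exp(−0.0018 × 100) = 0.835270
R(gyro assembly) = exp(−0.0033 × 100) = 0.718924
R(wheel drive electronics) = exp(−0.0017 × 100) = 0.843665
R(star tracker) = exp(−0.00031 × 100) = 0.969476
R(sun sensor) = exp(−0.00033 × 100) = 0.967539
Parallel (star tracker and sun sensor): 1 − (1 − 0.969476)(1 − 0.967539) = 0.999009
Series (magnetorquer, gyro assembly, wheel drive electronics, and [0.999009]): 0.835270 × 0.718924 × 0.843665 × 0.999009 = 0.5061

0.5061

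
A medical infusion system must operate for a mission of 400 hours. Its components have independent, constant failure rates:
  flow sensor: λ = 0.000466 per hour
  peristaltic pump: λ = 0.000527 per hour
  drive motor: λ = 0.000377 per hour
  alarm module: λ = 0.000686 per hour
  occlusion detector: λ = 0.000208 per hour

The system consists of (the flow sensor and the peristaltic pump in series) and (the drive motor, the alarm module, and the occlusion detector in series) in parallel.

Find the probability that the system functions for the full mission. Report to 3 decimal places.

0.869

R(flow sensor) = exp(−0.000466 × 400) = 0.82994
R(peristaltic pump) = exp(−0.000527 × 400) = 0.80994
R(drive motor) = exp(−0.000377 × 400) = 0.86002
R(alarm module) = exp(−0.000686 × 400) = 0.76003
R(occlusion detector) = exp(−0.000208 × 400) = 0.92017
Series (flow sensor and peristaltic pump): 0.82994 × 0.80994 = 0.67220
Series (drive motor, alarm module, and occlusion detector): 0.86002 × 0.76003 × 0.92017 = 0.60146
Parallel ([0.67220] and [0.60146]): 1 − (1 − 0.67220)(1 − 0.60146) = 0.869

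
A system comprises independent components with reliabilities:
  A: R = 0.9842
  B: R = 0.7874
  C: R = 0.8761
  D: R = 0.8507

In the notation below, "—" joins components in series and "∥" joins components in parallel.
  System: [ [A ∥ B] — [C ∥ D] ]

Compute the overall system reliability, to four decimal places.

Parallel (A and B): 1 − (1 − 0.984200)(1 − 0.787400) = 0.996641
Parallel (C and D): 1 − (1 − 0.876100)(1 − 0.850700) = 0.981502
Series ([0.996641] and [0.981502]): 0.996641 × 0.981502 = 0.9782

0.9782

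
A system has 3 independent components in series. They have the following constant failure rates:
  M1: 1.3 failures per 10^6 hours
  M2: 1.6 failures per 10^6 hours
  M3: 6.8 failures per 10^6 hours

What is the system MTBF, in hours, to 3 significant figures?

103000

Series of exponential components: λ_sys = Σ λ_i
λ_sys = 0.0000013 + 0.0000016 + 0.0000068 = 9.7000e-06 /h
MTBF = 1 / λ_sys = 103000 h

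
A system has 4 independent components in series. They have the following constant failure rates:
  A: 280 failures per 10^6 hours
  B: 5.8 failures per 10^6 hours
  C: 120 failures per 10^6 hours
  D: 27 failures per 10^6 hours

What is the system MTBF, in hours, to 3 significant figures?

Series of exponential components: λ_sys = Σ λ_i
λ_sys = 0.00028 + 0.0000058 + 0.00012 + 0.000027 = 4.3280e-04 /h
MTBF = 1 / λ_sys = 2310 h

2310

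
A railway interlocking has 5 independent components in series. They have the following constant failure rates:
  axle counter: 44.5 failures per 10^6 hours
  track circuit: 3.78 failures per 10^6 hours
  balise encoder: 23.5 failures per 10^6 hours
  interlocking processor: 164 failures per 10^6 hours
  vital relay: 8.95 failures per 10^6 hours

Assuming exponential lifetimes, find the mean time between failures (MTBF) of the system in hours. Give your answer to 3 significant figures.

Series of exponential components: λ_sys = Σ λ_i
λ_sys = 0.0000445 + 0.00000378 + 0.0000235 + 0.000164 + 0.00000895 = 2.4473e-04 /h
MTBF = 1 / λ_sys = 4090 h

4090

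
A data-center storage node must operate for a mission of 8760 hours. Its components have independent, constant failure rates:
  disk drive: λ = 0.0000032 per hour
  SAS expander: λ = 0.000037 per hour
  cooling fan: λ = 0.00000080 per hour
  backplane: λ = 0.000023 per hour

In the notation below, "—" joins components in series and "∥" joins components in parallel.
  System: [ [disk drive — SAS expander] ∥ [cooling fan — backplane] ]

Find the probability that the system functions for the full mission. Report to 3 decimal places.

0.944

R(disk drive) = exp(−0.0000032 × 8760) = 0.97236
R(SAS expander) = exp(−0.000037 × 8760) = 0.72316
R(cooling fan) = exp(−0.00000080 × 8760) = 0.99302
R(backplane) = exp(−0.000023 × 8760) = 0.81752
Series (disk drive and SAS expander): 0.97236 × 0.72316 = 0.70317
Series (cooling fan and backplane): 0.99302 × 0.81752 = 0.81181
Parallel ([0.70317] and [0.81181]): 1 − (1 − 0.70317)(1 − 0.81181) = 0.944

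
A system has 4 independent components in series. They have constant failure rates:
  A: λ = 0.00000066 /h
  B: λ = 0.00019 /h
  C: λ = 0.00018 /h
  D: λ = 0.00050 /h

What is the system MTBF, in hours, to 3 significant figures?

Series of exponential components: λ_sys = Σ λ_i
λ_sys = 0.00000066 + 0.00019 + 0.00018 + 0.00050 = 8.7066e-04 /h
MTBF = 1 / λ_sys = 1150 h

1150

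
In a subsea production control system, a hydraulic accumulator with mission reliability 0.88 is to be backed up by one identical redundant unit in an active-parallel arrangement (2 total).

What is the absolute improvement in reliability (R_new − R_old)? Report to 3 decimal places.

0.106

R_before = 0.88
R_after = 1 − (1 − 0.88)^2 = 0.986
ΔR = 0.986 − 0.88 = 0.106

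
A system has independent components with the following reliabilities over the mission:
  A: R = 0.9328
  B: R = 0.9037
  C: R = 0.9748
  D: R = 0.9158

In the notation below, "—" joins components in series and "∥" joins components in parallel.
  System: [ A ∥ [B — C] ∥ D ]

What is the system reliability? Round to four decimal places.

Series (B and C): 0.903700 × 0.974800 = 0.880927
Parallel (A, [0.880927], and D): 1 − (1 − 0.932800)(1 − 0.880927)(1 − 0.915800) = 0.9993

0.9993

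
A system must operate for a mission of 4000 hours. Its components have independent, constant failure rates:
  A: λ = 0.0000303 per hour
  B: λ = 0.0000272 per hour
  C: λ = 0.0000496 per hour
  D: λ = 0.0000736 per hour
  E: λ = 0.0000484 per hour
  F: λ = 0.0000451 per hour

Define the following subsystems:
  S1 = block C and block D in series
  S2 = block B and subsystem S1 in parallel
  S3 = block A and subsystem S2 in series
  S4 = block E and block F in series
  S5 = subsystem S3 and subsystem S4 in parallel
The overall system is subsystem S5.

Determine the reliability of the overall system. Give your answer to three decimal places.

0.953

R(A) = exp(−0.0000303 × 4000) = 0.88586
R(B) = exp(−0.0000272 × 4000) = 0.89691
R(C) = exp(−0.0000496 × 4000) = 0.82004
R(D) = exp(−0.0000736 × 4000) = 0.74498
R(E) = exp(−0.0000484 × 4000) = 0.82399
R(F) = exp(−0.0000451 × 4000) = 0.83494
Series (C and D): 0.82004 × 0.74498 = 0.61091
Parallel (B and [0.61091]): 1 − (1 − 0.89691)(1 − 0.61091) = 0.95989
Series (A and [0.95989]): 0.88586 × 0.95989 = 0.85033
Series (E and F): 0.82399 × 0.83494 = 0.68798
Parallel ([0.85033] and [0.68798]): 1 − (1 − 0.85033)(1 − 0.68798) = 0.953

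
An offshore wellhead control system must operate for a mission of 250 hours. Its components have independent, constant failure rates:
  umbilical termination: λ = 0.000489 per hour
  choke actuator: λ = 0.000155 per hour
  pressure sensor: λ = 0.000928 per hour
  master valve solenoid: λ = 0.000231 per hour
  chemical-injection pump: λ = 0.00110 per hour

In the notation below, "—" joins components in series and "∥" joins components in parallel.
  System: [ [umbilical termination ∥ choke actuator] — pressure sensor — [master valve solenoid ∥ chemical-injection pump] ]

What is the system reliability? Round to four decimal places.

0.7788

R(umbilical termination) = exp(−0.000489 × 250) = 0.884927
R(choke actuator) = exp(−0.000155 × 250) = 0.961991
R(pressure sensor) = exp(−0.000928 × 250) = 0.792946
R(master valve solenoid) = exp(−0.000231 × 250) = 0.943886
R(chemical-injection pump) = exp(−0.00110 × 250) = 0.759572
Parallel (umbilical termination and choke actuator): 1 − (1 − 0.884927)(1 − 0.961991) = 0.995626
Parallel (master valve solenoid and chemical-injection pump): 1 − (1 − 0.943886)(1 − 0.759572) = 0.986509
Series ([0.995626], pressure sensor, and [0.986509]): 0.995626 × 0.792946 × 0.986509 = 0.7788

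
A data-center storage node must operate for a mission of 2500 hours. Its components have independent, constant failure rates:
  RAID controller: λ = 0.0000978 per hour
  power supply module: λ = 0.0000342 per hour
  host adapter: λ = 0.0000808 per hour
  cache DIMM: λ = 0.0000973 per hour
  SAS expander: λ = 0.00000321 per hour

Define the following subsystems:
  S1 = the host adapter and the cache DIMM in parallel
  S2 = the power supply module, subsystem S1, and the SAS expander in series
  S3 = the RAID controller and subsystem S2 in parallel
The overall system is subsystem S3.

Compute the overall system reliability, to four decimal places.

0.9728

R(RAID controller) = exp(−0.0000978 × 2500) = 0.783096
R(power supply module) = exp(−0.0000342 × 2500) = 0.918053
R(host adapter) = exp(−0.0000808 × 2500) = 0.817095
R(cache DIMM) = exp(−0.0000973 × 2500) = 0.784075
R(SAS expander) = exp(−0.00000321 × 2500) = 0.992007
Parallel (host adapter and cache DIMM): 1 − (1 − 0.817095)(1 − 0.784075) = 0.960506
Series (power supply module, [0.960506], and SAS expander): 0.918053 × 0.960506 × 0.992007 = 0.874747
Parallel (RAID controller and [0.874747]): 1 − (1 − 0.783096)(1 − 0.874747) = 0.9728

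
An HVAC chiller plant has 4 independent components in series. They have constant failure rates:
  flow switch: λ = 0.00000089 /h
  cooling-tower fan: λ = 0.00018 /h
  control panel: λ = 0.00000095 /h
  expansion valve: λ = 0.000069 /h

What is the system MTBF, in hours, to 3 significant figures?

3990

Series of exponential components: λ_sys = Σ λ_i
λ_sys = 0.00000089 + 0.00018 + 0.00000095 + 0.000069 = 2.5084e-04 /h
MTBF = 1 / λ_sys = 3990 h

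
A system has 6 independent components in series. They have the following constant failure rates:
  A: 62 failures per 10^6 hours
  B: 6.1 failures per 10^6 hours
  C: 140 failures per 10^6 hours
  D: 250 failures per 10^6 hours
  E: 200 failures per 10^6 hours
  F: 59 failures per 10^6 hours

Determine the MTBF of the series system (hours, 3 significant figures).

Series of exponential components: λ_sys = Σ λ_i
λ_sys = 0.000062 + 0.0000061 + 0.00014 + 0.00025 + 0.00020 + 0.000059 = 7.1710e-04 /h
MTBF = 1 / λ_sys = 1390 h

1390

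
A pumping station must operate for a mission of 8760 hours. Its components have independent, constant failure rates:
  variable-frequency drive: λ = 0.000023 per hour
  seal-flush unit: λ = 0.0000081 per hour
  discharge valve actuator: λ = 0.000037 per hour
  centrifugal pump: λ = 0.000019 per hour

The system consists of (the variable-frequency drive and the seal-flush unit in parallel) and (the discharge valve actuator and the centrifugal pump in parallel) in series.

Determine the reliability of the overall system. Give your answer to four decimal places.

0.9456

R(variable-frequency drive) = exp(−0.000023 × 8760) = 0.817520
R(seal-flush unit) = exp(−0.0000081 × 8760) = 0.931503
R(discharge valve actuator) = exp(−0.000037 × 8760) = 0.723163
R(centrifugal pump) = exp(−0.000019 × 8760) = 0.846674
Parallel (variable-frequency drive and seal-flush unit): 1 − (1 − 0.817520)(1 − 0.931503) = 0.987501
Parallel (discharge valve actuator and centrifugal pump): 1 − (1 − 0.723163)(1 − 0.846674) = 0.957554
Series ([0.987501] and [0.957554]): 0.987501 × 0.957554 = 0.9456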